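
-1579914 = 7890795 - 9470709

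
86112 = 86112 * 1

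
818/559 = 1 +259/559=   1.46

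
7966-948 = 7018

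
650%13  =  0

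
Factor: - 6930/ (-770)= 9 = 3^2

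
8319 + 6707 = 15026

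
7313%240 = 113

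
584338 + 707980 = 1292318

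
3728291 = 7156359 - 3428068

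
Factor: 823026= 2^1*3^1*229^1 * 599^1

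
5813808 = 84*69212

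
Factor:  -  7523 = -7523^1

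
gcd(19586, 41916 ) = 14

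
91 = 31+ 60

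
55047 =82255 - 27208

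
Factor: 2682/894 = 3 = 3^1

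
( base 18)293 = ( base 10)813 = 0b1100101101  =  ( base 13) 4A7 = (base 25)17d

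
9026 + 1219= 10245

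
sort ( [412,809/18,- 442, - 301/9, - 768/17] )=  [ - 442, - 768/17, - 301/9,809/18,412] 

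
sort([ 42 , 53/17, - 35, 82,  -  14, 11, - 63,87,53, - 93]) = [ - 93, - 63, - 35, - 14, 53/17, 11,  42,53,82 , 87]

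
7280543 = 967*7529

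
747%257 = 233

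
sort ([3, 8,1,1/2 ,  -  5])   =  [- 5 , 1/2,1, 3, 8] 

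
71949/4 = 17987 + 1/4  =  17987.25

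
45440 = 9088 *5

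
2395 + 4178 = 6573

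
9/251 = 9/251=0.04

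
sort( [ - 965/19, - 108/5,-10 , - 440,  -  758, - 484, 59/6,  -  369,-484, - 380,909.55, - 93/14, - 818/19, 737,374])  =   [ -758, - 484 , - 484, - 440, - 380, - 369,  -  965/19, - 818/19, - 108/5, - 10, - 93/14, 59/6, 374, 737,  909.55]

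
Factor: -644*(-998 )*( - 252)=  - 2^5*3^2*7^2*23^1 * 499^1 = - 161963424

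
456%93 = 84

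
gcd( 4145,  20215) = 5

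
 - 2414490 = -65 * 37146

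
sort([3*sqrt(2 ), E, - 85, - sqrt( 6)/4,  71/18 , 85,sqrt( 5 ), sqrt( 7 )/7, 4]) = [ - 85,- sqrt( 6 ) /4,sqrt( 7 )/7, sqrt( 5), E, 71/18,4, 3  *  sqrt ( 2), 85 ] 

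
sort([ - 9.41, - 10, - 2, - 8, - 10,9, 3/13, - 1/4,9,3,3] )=[ -10, - 10, - 9.41, - 8, - 2,  -  1/4,3/13,3,3,9, 9]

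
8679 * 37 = 321123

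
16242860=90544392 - 74301532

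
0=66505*0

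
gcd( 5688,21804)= 948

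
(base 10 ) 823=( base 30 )rd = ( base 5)11243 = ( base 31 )QH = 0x337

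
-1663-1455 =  - 3118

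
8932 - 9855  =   - 923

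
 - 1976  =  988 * ( - 2) 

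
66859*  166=11098594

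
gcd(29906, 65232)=2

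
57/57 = 1 = 1.00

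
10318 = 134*77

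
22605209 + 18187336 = 40792545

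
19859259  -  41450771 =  - 21591512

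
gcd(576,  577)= 1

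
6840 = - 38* (- 180)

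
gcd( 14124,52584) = 12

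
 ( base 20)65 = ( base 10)125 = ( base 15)85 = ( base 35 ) 3K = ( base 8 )175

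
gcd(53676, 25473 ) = 21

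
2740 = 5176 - 2436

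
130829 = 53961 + 76868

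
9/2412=1/268 = 0.00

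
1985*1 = 1985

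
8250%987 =354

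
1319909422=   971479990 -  - 348429432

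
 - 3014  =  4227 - 7241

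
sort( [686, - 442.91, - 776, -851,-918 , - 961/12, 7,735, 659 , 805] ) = [- 918, - 851,-776, - 442.91, - 961/12 , 7, 659, 686, 735, 805] 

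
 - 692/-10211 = 692/10211 =0.07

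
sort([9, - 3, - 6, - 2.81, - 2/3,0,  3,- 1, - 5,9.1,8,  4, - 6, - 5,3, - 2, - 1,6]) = [ - 6,- 6, - 5, - 5, - 3, - 2.81, - 2,  -  1,-1,-2/3,0 , 3,3,4, 6,8,9  ,  9.1 ]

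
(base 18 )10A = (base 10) 334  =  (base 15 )174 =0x14E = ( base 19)HB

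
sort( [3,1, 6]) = [ 1,3,  6] 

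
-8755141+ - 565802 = -9320943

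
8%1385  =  8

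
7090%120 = 10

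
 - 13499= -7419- 6080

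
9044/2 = 4522 = 4522.00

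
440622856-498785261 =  - 58162405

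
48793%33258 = 15535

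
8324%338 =212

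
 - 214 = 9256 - 9470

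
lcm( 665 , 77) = 7315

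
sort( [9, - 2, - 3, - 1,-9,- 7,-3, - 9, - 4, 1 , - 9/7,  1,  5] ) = [ - 9,-9,-7,-4,-3, - 3 , - 2, - 9/7, - 1,  1,  1,5 , 9 ] 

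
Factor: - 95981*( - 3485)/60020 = 2^( -2)*17^1* 41^2 * 2341^1*3001^( - 1) = 66898757/12004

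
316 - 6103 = -5787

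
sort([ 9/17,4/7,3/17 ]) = [ 3/17, 9/17,  4/7 ]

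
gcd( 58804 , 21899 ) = 61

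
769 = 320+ 449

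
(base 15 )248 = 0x206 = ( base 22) 11C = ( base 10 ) 518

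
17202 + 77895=95097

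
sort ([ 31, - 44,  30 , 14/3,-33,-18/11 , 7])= [ - 44, - 33, - 18/11, 14/3, 7, 30, 31] 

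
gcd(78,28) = 2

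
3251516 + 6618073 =9869589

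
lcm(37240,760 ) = 37240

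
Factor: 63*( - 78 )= -2^1*3^3*7^1*13^1 = - 4914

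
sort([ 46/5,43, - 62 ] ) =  [-62, 46/5, 43]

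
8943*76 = 679668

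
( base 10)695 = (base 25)12k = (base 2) 1010110111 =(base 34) kf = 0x2b7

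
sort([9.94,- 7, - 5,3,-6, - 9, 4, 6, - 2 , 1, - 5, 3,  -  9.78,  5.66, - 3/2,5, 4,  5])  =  [-9.78, - 9, - 7,-6, - 5, - 5, - 2 , - 3/2,  1, 3, 3,  4,4,5,5,5.66,6 , 9.94 ] 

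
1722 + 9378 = 11100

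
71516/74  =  966 + 16/37=966.43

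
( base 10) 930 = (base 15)420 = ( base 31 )U0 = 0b1110100010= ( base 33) s6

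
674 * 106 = 71444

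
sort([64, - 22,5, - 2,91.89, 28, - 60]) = [  -  60, - 22,  -  2,5,28, 64,91.89 ] 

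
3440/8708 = 860/2177= 0.40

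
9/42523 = 9/42523 = 0.00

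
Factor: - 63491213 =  - 63491213^1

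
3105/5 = 621 = 621.00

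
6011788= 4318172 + 1693616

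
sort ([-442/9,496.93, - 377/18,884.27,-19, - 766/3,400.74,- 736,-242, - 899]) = [-899 , - 736, - 766/3,-242, - 442/9,-377/18,-19,400.74,496.93,  884.27]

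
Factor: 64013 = 64013^1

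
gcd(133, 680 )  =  1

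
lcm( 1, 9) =9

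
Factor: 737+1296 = 19^1*107^1 = 2033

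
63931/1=63931=63931.00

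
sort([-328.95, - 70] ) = [  -  328.95,  -  70]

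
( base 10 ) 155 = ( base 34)4j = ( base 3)12202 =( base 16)9B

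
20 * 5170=103400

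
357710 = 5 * 71542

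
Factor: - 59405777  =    -  241^1* 246497^1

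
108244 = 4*27061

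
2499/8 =2499/8= 312.38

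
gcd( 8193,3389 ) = 1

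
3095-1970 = 1125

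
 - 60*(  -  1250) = 75000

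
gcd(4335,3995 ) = 85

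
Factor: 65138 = 2^1 * 32569^1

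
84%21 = 0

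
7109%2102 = 803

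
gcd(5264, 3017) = 7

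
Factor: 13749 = 3^1*4583^1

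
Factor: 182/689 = 14/53 = 2^1* 7^1*53^(- 1 )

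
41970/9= 13990/3 =4663.33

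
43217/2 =21608 + 1/2 = 21608.50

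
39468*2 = 78936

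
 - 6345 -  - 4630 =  - 1715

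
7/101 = 7/101 = 0.07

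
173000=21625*8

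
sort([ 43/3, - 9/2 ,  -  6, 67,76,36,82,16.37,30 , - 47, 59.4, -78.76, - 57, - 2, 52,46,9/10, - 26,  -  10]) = [ - 78.76, -57, -47, - 26, - 10, - 6, - 9/2, - 2, 9/10,43/3,16.37,30,36,46, 52, 59.4,67,76, 82] 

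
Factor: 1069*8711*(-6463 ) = - 60183837317= - 23^1*31^1 * 281^2 * 1069^1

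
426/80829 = 142/26943=   0.01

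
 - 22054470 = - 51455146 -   -  29400676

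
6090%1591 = 1317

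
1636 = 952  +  684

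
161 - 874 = -713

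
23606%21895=1711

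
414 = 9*46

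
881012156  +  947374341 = 1828386497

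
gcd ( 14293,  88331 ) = 1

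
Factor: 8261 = 11^1*751^1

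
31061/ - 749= - 42 + 397/749 = - 41.47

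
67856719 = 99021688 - 31164969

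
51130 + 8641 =59771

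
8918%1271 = 21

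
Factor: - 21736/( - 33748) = 38/59 = 2^1 * 19^1*59^ ( - 1 ) 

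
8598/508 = 16+235/254 = 16.93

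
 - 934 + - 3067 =-4001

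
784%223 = 115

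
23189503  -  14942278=8247225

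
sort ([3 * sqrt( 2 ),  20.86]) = [ 3*sqrt( 2 ),20.86 ] 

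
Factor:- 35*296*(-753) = 7801080  =  2^3 * 3^1*5^1*7^1*37^1*251^1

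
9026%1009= 954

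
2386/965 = 2386/965 = 2.47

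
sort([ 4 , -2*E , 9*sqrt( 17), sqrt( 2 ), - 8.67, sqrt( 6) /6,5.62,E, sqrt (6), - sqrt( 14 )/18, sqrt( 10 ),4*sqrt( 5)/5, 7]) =[ - 8.67, - 2*E, - sqrt( 14)/18 , sqrt(  6 )/6, sqrt( 2), 4*sqrt( 5 ) /5, sqrt( 6 ), E,sqrt( 10), 4, 5.62,  7,9*sqrt( 17) ]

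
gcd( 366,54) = 6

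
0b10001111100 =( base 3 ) 1120112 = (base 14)5C0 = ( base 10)1148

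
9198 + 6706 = 15904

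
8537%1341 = 491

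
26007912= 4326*6012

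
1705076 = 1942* 878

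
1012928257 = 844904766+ 168023491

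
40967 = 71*577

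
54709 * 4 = 218836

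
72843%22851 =4290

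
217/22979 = 217/22979=0.01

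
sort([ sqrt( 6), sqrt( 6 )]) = [sqrt( 6), sqrt( 6) ]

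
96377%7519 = 6149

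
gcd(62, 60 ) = 2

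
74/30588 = 37/15294=0.00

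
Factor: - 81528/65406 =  - 13588/10901  =  -2^2 * 11^(- 1)*43^1*79^1*991^( - 1)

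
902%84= 62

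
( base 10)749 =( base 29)PO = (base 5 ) 10444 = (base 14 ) 3b7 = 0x2ed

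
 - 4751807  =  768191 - 5519998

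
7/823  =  7/823 =0.01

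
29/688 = 29/688 = 0.04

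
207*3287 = 680409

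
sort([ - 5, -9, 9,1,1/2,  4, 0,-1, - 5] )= [  -  9, - 5, - 5, - 1, 0, 1/2, 1, 4, 9] 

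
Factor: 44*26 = 2^3*11^1 * 13^1= 1144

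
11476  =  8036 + 3440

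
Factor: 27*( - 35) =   -  945 = - 3^3*5^1 * 7^1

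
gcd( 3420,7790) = 190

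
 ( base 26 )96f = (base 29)7ck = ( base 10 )6255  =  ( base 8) 14157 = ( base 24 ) AKF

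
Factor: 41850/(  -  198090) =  - 3^1*5^1*71^( - 1)= - 15/71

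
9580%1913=15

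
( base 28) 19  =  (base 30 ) 17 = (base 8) 45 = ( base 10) 37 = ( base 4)211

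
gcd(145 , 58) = 29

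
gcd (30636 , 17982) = 666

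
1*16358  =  16358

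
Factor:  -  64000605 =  - 3^1*5^1*23^1*47^1*3947^1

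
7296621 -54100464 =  - 46803843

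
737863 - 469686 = 268177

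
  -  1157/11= - 106+9/11 = -  105.18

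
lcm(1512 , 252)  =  1512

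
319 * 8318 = 2653442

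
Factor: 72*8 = 576=2^6*3^2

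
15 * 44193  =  662895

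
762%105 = 27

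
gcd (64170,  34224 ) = 4278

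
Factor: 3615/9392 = 2^(-4)*3^1*5^1*241^1*587^( - 1 )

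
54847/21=54847/21 = 2611.76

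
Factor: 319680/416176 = 540/703 = 2^2*3^3* 5^1*19^( - 1)*37^(-1 ) 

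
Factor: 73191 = 3^1*31^1*787^1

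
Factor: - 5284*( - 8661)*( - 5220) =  - 238891859280 = - 2^4*3^3*5^1*29^1 * 1321^1*2887^1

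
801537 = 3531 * 227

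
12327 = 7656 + 4671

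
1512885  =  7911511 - 6398626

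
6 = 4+2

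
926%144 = 62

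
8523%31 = 29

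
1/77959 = 1/77959 = 0.00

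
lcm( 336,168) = 336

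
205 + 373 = 578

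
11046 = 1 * 11046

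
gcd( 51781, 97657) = 1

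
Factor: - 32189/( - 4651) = 4651^( - 1)*32189^1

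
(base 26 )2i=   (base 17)42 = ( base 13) 55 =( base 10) 70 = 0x46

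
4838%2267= 304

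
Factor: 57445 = 5^1*11489^1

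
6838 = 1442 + 5396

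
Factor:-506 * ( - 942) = 2^2*3^1*11^1 * 23^1*157^1 =476652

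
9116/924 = 9 + 200/231 = 9.87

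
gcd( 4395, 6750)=15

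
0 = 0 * 9057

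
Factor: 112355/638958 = 2^( - 1)*3^(  -  1)*5^1*23^1*109^( - 1 ) = 115/654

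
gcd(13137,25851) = 3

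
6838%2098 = 544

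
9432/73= 9432/73 = 129.21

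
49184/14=3513+1/7  =  3513.14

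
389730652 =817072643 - 427341991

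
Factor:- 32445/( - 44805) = 21/29 = 3^1*7^1*29^( - 1)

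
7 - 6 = 1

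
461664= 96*4809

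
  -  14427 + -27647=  - 42074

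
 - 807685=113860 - 921545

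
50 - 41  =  9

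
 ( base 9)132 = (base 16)6E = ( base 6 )302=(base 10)110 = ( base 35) 35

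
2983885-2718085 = 265800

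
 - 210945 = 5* (- 42189 ) 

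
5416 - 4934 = 482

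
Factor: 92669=92669^1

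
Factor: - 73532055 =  - 3^1*5^1 * 17^1*288361^1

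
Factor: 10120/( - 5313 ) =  - 2^3*3^( - 1)*5^1*7^ (- 1 )= - 40/21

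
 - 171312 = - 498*344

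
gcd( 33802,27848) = 2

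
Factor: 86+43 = 129 = 3^1*43^1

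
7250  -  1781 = 5469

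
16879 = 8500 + 8379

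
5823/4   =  5823/4 =1455.75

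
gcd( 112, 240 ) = 16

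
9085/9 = 9085/9=1009.44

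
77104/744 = 9638/93 = 103.63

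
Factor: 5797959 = 3^1 * 457^1*4229^1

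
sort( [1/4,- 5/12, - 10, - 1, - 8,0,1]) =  [ - 10, -8, - 1 , - 5/12, 0, 1/4, 1] 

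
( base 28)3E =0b1100010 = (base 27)3H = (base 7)200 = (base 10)98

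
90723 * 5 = 453615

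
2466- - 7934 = 10400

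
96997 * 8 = 775976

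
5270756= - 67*(  -  78668)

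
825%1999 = 825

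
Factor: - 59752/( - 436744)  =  97^1*709^( - 1) = 97/709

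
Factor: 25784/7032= 3^( - 1 )*11^1 = 11/3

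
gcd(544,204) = 68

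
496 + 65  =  561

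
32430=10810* 3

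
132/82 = 66/41 = 1.61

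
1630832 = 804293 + 826539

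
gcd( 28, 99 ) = 1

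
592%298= 294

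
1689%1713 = 1689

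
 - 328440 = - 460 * 714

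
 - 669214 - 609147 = -1278361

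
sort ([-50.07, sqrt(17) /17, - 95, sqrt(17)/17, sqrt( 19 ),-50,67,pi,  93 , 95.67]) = [ - 95 ,  -  50.07,  -  50,sqrt( 17)/17, sqrt ( 17)/17,pi,  sqrt( 19), 67, 93, 95.67]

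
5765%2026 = 1713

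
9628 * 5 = 48140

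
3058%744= 82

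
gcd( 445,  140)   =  5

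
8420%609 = 503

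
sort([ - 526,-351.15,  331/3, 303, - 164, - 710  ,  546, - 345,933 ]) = [ - 710,  -  526, - 351.15, - 345,- 164, 331/3 , 303, 546, 933 ]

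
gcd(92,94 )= 2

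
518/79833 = 518/79833= 0.01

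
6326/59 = 107+13/59 = 107.22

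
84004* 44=3696176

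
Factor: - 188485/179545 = - 11^1* 23^1*241^ ( - 1 ) = - 253/241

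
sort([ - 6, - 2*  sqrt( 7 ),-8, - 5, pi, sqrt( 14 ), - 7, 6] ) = [ - 8, - 7, - 6, - 2*sqrt(7), - 5, pi , sqrt (14), 6]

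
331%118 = 95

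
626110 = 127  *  4930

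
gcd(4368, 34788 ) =156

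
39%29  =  10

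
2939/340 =2939/340 = 8.64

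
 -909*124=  - 112716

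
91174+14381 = 105555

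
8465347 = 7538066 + 927281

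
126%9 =0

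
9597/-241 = - 40 + 43/241 = -39.82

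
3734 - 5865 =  - 2131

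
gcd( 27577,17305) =1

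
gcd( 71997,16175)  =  1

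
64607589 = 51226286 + 13381303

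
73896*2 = 147792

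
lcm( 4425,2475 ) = 146025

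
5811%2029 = 1753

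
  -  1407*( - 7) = 9849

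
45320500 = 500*90641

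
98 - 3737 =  - 3639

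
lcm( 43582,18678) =130746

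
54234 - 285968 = -231734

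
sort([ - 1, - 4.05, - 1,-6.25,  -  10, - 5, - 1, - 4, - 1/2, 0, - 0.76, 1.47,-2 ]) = [  -  10, - 6.25, - 5,  -  4.05, - 4, - 2,-1, - 1, - 1, - 0.76, - 1/2, 0, 1.47]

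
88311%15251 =12056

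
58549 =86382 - 27833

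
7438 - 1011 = 6427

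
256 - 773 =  -517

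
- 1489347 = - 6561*227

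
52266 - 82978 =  - 30712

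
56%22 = 12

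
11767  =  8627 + 3140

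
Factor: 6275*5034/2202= 5264725/367 = 5^2 * 251^1 * 367^(-1)*839^1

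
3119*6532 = 20373308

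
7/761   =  7/761 = 0.01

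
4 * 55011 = 220044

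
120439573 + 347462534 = 467902107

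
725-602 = 123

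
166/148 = 83/74 = 1.12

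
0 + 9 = 9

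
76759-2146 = 74613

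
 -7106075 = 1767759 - 8873834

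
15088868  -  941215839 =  -926126971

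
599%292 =15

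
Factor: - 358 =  - 2^1*179^1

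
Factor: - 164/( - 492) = 3^(-1) = 1/3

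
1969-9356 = -7387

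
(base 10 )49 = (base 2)110001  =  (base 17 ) 2F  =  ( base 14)37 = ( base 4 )301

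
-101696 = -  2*50848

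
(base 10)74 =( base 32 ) 2A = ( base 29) 2G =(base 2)1001010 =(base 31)2C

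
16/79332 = 4/19833=0.00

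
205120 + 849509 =1054629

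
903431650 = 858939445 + 44492205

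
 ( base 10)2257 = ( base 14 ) b73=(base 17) 7DD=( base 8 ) 4321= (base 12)1381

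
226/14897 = 226/14897 =0.02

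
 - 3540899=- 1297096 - 2243803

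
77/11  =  7 = 7.00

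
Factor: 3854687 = 227^1*16981^1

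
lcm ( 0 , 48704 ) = 0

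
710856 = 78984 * 9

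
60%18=6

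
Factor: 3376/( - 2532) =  - 4/3 = - 2^2 *3^( -1 )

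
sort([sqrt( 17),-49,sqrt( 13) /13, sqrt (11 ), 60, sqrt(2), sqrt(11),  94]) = [ - 49,sqrt ( 13 ) /13, sqrt(2 ),sqrt( 11), sqrt( 11 ),sqrt(17 ),  60,94 ] 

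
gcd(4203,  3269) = 467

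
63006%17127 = 11625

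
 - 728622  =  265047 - 993669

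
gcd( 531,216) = 9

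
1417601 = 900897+516704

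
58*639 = 37062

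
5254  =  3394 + 1860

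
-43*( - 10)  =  430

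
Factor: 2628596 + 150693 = 2779289 = 2779289^1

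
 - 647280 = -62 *10440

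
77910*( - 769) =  - 59912790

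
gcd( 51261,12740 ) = 7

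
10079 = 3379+6700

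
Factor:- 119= -7^1*17^1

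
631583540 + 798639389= 1430222929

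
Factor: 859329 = 3^4*103^2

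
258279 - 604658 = -346379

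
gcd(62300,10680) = 1780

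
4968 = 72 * 69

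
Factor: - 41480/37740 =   -  2^1*3^ ( - 1)*37^( - 1)*61^1 = -122/111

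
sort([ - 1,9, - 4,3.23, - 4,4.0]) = [ - 4,-4,- 1, 3.23, 4.0, 9]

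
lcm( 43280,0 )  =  0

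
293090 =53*5530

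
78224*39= 3050736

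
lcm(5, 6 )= 30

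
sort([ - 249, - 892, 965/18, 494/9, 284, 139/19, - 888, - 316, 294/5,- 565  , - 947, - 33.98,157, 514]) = [ - 947, - 892, - 888, - 565,  -  316,-249, - 33.98, 139/19, 965/18 , 494/9, 294/5, 157, 284,514]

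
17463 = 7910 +9553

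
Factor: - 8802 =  -2^1 * 3^3*163^1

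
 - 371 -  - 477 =106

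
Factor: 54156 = 2^2 *3^1*4513^1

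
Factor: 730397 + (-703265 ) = 2^2 * 3^1*7^1*17^1 *19^1 = 27132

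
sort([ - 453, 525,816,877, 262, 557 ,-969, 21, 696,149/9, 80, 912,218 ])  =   [ - 969,  -  453,149/9, 21,  80, 218,  262,525 , 557 , 696,  816,877,912 ]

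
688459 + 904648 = 1593107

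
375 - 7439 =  - 7064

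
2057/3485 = 121/205 = 0.59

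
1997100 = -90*( - 22190 )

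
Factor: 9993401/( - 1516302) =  - 2^(- 1)*3^ ( - 2 )*11^1  *  84239^ ( - 1)*908491^1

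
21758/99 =1978/9 =219.78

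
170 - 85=85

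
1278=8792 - 7514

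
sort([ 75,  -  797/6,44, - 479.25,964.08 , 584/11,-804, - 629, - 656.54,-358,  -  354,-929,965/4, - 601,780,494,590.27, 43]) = [ - 929, - 804, - 656.54 , - 629, - 601, - 479.25,-358, - 354, - 797/6,43  ,  44,584/11,75, 965/4,494,590.27,  780,964.08]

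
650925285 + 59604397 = 710529682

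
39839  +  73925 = 113764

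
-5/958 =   -  5/958 = -0.01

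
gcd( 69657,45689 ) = 749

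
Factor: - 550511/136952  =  - 611/152 = - 2^( - 3 ) *13^1*19^(  -  1)*47^1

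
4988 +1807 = 6795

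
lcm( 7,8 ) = 56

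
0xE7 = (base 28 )87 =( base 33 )70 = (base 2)11100111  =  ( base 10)231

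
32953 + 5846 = 38799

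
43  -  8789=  - 8746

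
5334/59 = 90 + 24/59 = 90.41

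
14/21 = 2/3 =0.67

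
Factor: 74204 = 2^2*13^1*1427^1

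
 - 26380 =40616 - 66996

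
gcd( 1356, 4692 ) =12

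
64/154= 32/77 = 0.42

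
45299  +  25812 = 71111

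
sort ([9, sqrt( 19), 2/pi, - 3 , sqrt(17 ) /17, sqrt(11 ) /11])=[ - 3,sqrt(17 )/17,  sqrt ( 11)/11,2/pi,sqrt(19 ),9 ] 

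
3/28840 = 3/28840=   0.00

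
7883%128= 75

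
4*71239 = 284956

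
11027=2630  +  8397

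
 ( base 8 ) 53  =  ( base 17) 29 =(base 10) 43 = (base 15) 2D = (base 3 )1121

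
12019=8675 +3344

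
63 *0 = 0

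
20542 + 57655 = 78197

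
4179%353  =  296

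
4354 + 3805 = 8159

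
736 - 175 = 561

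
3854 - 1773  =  2081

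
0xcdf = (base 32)36V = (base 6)23131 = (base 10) 3295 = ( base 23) 656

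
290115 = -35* ( - 8289)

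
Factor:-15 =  - 3^1*5^1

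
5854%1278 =742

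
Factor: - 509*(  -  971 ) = 509^1*971^1= 494239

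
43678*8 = 349424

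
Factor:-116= - 2^2*29^1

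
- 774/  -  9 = 86 + 0/1 = 86.00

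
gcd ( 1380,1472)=92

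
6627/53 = 125+2/53 = 125.04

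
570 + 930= 1500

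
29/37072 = 29/37072=0.00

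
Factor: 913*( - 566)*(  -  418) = 2^2*11^2*19^1*83^1*283^1 = 216004844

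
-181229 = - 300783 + 119554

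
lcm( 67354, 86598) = 606186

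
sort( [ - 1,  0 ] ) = [ - 1,0] 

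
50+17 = 67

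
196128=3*65376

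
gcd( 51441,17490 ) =3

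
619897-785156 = -165259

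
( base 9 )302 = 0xF5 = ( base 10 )245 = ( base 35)70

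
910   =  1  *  910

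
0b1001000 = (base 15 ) 4c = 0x48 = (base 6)200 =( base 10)72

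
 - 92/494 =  - 46/247= - 0.19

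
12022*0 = 0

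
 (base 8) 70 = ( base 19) 2i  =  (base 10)56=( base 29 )1R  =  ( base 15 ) 3B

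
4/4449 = 4/4449 = 0.00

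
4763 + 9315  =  14078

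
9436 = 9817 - 381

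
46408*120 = 5568960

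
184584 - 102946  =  81638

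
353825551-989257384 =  - 635431833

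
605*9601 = 5808605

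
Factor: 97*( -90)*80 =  - 698400= - 2^5*3^2*5^2*97^1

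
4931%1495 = 446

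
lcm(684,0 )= 0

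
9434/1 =9434 = 9434.00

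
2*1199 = 2398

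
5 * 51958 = 259790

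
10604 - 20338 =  - 9734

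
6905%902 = 591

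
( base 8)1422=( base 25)16B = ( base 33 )NR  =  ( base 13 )486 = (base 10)786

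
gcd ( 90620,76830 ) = 1970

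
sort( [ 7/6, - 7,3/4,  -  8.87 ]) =[ - 8.87 , - 7 , 3/4,7/6]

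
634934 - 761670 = - 126736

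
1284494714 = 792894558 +491600156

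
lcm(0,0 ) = 0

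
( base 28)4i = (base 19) 6G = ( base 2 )10000010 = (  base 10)130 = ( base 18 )74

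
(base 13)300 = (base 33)FC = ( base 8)773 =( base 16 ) 1fb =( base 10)507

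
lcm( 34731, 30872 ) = 277848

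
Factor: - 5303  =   - 5303^1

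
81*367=29727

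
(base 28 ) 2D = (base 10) 69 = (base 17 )41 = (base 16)45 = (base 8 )105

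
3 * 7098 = 21294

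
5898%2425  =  1048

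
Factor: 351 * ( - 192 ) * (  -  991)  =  66785472 = 2^6*3^4*13^1 * 991^1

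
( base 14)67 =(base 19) 4f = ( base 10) 91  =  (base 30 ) 31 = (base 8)133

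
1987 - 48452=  - 46465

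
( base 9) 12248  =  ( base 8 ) 20041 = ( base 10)8225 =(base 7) 32660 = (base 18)176h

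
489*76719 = 37515591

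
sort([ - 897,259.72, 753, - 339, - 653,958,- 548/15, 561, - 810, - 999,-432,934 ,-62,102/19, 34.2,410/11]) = [ - 999,  -  897, - 810, - 653, - 432,- 339, -62, - 548/15,  102/19 , 34.2,410/11,259.72,561,753,934,958] 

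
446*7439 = 3317794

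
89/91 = 89/91 = 0.98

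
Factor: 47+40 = 3^1 * 29^1=87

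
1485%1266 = 219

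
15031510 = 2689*5590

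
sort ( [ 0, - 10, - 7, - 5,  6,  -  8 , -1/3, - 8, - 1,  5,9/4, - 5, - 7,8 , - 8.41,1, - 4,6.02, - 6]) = [ - 10 ,-8.41, - 8, - 8, - 7, - 7, - 6,-5, - 5, - 4, - 1, - 1/3,0,1,9/4, 5,6,6.02 , 8 ]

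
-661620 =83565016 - 84226636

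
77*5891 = 453607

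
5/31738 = 5/31738 = 0.00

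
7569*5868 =44414892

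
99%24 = 3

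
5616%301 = 198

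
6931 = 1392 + 5539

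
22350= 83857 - 61507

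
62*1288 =79856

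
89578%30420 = 28738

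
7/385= 1/55 = 0.02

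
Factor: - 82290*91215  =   - 7506082350 = - 2^1*3^3*5^2  *  13^1*211^1 *2027^1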